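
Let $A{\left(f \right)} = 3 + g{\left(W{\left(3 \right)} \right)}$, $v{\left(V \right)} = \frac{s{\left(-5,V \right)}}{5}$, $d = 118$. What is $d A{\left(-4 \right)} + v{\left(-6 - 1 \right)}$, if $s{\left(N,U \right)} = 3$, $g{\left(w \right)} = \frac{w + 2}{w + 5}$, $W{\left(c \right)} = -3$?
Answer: $\frac{1478}{5} \approx 295.6$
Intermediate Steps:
$g{\left(w \right)} = \frac{2 + w}{5 + w}$
$v{\left(V \right)} = \frac{3}{5}$
$A{\left(f \right)} = \frac{5}{2}$ ($A{\left(f \right)} = 3 + \frac{2 - 3}{5 - 3} = 3 + \frac{1}{2} \left(-1\right) = 3 - \frac{1}{2} = \frac{5}{2}$)
$d A{\left(-4 \right)} + v{\left(-6 - 1 \right)} = 118 \cdot \frac{5}{2} + \frac{3}{5} = 295 + \frac{3}{5} = \frac{1478}{5}$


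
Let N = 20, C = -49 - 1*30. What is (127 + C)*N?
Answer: 960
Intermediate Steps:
C = -79 (C = -49 - 30 = -79)
(127 + C)*N = (127 - 79)*20 = 48*20 = 960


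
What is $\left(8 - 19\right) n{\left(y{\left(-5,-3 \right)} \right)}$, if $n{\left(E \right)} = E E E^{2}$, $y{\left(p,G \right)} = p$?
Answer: $-6875$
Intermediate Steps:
$n{\left(E \right)} = E^{4}$ ($n{\left(E \right)} = E E^{3} = E^{4}$)
$\left(8 - 19\right) n{\left(y{\left(-5,-3 \right)} \right)} = \left(8 - 19\right) \left(-5\right)^{4} = \left(-11\right) 625 = -6875$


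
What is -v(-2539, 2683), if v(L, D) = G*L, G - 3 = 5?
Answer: 20312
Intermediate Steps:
G = 8 (G = 3 + 5 = 8)
v(L, D) = 8*L
-v(-2539, 2683) = -8*(-2539) = -1*(-20312) = 20312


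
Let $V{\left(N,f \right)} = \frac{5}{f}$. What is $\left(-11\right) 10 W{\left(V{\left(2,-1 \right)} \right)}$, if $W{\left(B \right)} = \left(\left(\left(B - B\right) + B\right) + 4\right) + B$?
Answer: $660$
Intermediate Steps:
$W{\left(B \right)} = 4 + 2 B$ ($W{\left(B \right)} = \left(\left(0 + B\right) + 4\right) + B = \left(B + 4\right) + B = \left(4 + B\right) + B = 4 + 2 B$)
$\left(-11\right) 10 W{\left(V{\left(2,-1 \right)} \right)} = \left(-11\right) 10 \left(4 + 2 \frac{5}{-1}\right) = - 110 \left(4 + 2 \cdot 5 \left(-1\right)\right) = - 110 \left(4 + 2 \left(-5\right)\right) = - 110 \left(4 - 10\right) = \left(-110\right) \left(-6\right) = 660$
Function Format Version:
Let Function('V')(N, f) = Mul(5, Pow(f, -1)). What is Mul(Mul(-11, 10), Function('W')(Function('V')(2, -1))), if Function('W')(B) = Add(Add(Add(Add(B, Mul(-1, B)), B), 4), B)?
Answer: 660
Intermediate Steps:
Function('W')(B) = Add(4, Mul(2, B)) (Function('W')(B) = Add(Add(Add(0, B), 4), B) = Add(Add(B, 4), B) = Add(Add(4, B), B) = Add(4, Mul(2, B)))
Mul(Mul(-11, 10), Function('W')(Function('V')(2, -1))) = Mul(Mul(-11, 10), Add(4, Mul(2, Mul(5, Pow(-1, -1))))) = Mul(-110, Add(4, Mul(2, Mul(5, -1)))) = Mul(-110, Add(4, Mul(2, -5))) = Mul(-110, Add(4, -10)) = Mul(-110, -6) = 660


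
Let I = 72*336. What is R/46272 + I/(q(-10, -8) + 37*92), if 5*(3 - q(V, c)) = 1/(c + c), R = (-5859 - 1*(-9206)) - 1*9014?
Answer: 29336124911/4203980864 ≈ 6.9782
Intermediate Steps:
R = -5667 (R = (-5859 + 9206) - 9014 = 3347 - 9014 = -5667)
q(V, c) = 3 - 1/(10*c) (q(V, c) = 3 - 1/(5*(c + c)) = 3 - 1/(2*c)/5 = 3 - 1/(10*c))
I = 24192
R/46272 + I/(q(-10, -8) + 37*92) = -5667/46272 + 24192/((3 - ⅒/(-8)) + 37*92) = -5667*1/46272 + 24192/((3 - ⅒*(-⅛)) + 3404) = -1889/15424 + 24192/((3 + 1/80) + 3404) = -1889/15424 + 24192/(241/80 + 3404) = -1889/15424 + 24192/(272561/80) = -1889/15424 + 24192*(80/272561) = -1889/15424 + 1935360/272561 = 29336124911/4203980864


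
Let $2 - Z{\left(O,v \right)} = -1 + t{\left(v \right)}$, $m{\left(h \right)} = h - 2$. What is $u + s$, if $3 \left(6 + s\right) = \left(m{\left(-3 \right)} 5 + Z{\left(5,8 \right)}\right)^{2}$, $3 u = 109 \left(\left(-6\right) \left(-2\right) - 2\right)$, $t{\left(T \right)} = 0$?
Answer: $\frac{1556}{3} \approx 518.67$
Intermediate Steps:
$m{\left(h \right)} = -2 + h$
$Z{\left(O,v \right)} = 3$ ($Z{\left(O,v \right)} = 2 - \left(-1 + 0\right) = 2 - -1 = 2 + 1 = 3$)
$u = \frac{1090}{3}$ ($u = \frac{109 \left(\left(-6\right) \left(-2\right) - 2\right)}{3} = \frac{109 \left(12 - 2\right)}{3} = \frac{109 \cdot 10}{3} = \frac{1}{3} \cdot 1090 = \frac{1090}{3} \approx 363.33$)
$s = \frac{466}{3}$ ($s = -6 + \frac{\left(\left(-2 - 3\right) 5 + 3\right)^{2}}{3} = -6 + \frac{\left(\left(-5\right) 5 + 3\right)^{2}}{3} = -6 + \frac{\left(-25 + 3\right)^{2}}{3} = -6 + \frac{\left(-22\right)^{2}}{3} = -6 + \frac{1}{3} \cdot 484 = -6 + \frac{484}{3} = \frac{466}{3} \approx 155.33$)
$u + s = \frac{1090}{3} + \frac{466}{3} = \frac{1556}{3}$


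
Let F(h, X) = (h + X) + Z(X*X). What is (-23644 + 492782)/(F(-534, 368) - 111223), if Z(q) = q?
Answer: 469138/24035 ≈ 19.519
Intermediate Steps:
F(h, X) = X + h + X**2 (F(h, X) = (h + X) + X*X = (X + h) + X**2 = X + h + X**2)
(-23644 + 492782)/(F(-534, 368) - 111223) = (-23644 + 492782)/((368 - 534 + 368**2) - 111223) = 469138/((368 - 534 + 135424) - 111223) = 469138/(135258 - 111223) = 469138/24035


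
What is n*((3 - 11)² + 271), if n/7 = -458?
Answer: -1074010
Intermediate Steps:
n = -3206 (n = 7*(-458) = -3206)
n*((3 - 11)² + 271) = -3206*((3 - 11)² + 271) = -3206*((-8)² + 271) = -3206*(64 + 271) = -3206*335 = -1074010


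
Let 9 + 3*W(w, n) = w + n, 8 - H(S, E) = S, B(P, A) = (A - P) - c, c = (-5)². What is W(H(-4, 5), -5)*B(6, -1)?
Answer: 64/3 ≈ 21.333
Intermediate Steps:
c = 25
B(P, A) = -25 + A - P (B(P, A) = (A - P) - 1*25 = (A - P) - 25 = -25 + A - P)
H(S, E) = 8 - S
W(w, n) = -3 + n/3 + w/3 (W(w, n) = -3 + (w + n)/3 = -3 + (n + w)/3 = -3 + (n/3 + w/3) = -3 + n/3 + w/3)
W(H(-4, 5), -5)*B(6, -1) = (-3 + (⅓)*(-5) + (8 - 1*(-4))/3)*(-25 - 1 - 1*6) = (-3 - 5/3 + (8 + 4)/3)*(-25 - 1 - 6) = (-3 - 5/3 + (⅓)*12)*(-32) = (-3 - 5/3 + 4)*(-32) = -⅔*(-32) = 64/3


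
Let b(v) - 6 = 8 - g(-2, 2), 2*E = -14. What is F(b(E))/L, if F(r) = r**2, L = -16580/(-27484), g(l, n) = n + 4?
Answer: 439744/4145 ≈ 106.09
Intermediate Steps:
g(l, n) = 4 + n
E = -7 (E = (1/2)*(-14) = -7)
b(v) = 8 (b(v) = 6 + (8 - (4 + 2)) = 6 + (8 - 1*6) = 6 + (8 - 6) = 6 + 2 = 8)
L = 4145/6871 (L = -16580*(-1/27484) = 4145/6871 ≈ 0.60326)
F(b(E))/L = 8**2/(4145/6871) = 64*(6871/4145) = 439744/4145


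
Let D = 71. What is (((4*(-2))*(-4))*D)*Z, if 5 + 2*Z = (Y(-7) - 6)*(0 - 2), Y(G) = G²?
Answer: -103376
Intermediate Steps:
Z = -91/2 (Z = -5/2 + (((-7)² - 6)*(0 - 2))/2 = -5/2 + ((49 - 6)*(-2))/2 = -5/2 + (43*(-2))/2 = -5/2 + (½)*(-86) = -5/2 - 43 = -91/2 ≈ -45.500)
(((4*(-2))*(-4))*D)*Z = (((4*(-2))*(-4))*71)*(-91/2) = (-8*(-4)*71)*(-91/2) = (32*71)*(-91/2) = 2272*(-91/2) = -103376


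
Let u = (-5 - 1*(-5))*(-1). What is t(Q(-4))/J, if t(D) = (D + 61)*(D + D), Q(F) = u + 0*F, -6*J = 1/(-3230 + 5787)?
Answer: 0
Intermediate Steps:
J = -1/15342 (J = -1/(6*(-3230 + 5787)) = -1/6/2557 = -1/6*1/2557 = -1/15342 ≈ -6.5181e-5)
u = 0 (u = (-5 + 5)*(-1) = 0*(-1) = 0)
Q(F) = 0 (Q(F) = 0 + 0*F = 0 + 0 = 0)
t(D) = 2*D*(61 + D) (t(D) = (61 + D)*(2*D) = 2*D*(61 + D))
t(Q(-4))/J = (2*0*(61 + 0))/(-1/15342) = (2*0*61)*(-15342) = 0*(-15342) = 0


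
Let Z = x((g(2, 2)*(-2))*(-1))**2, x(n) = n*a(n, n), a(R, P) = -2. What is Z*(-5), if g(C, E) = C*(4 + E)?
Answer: -11520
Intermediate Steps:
x(n) = -2*n (x(n) = n*(-2) = -2*n)
Z = 2304 (Z = (-2*(2*(4 + 2))*(-2)*(-1))**2 = (-2*(2*6)*(-2)*(-1))**2 = (-2*12*(-2)*(-1))**2 = (-(-48)*(-1))**2 = (-2*24)**2 = (-48)**2 = 2304)
Z*(-5) = 2304*(-5) = -11520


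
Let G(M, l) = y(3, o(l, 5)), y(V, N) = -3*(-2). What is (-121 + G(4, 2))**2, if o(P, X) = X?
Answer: 13225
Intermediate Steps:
y(V, N) = 6
G(M, l) = 6
(-121 + G(4, 2))**2 = (-121 + 6)**2 = (-115)**2 = 13225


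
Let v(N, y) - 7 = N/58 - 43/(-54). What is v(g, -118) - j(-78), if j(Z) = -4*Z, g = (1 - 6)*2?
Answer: -476653/1566 ≈ -304.38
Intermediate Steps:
g = -10 (g = -5*2 = -10)
v(N, y) = 421/54 + N/58 (v(N, y) = 7 + (N/58 - 43/(-54)) = 7 + (N*(1/58) - 43*(-1/54)) = 7 + (N/58 + 43/54) = 7 + (43/54 + N/58) = 421/54 + N/58)
v(g, -118) - j(-78) = (421/54 + (1/58)*(-10)) - (-4)*(-78) = (421/54 - 5/29) - 1*312 = 11939/1566 - 312 = -476653/1566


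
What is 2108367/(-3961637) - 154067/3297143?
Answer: -7561945023160/13062083703091 ≈ -0.57892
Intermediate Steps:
2108367/(-3961637) - 154067/3297143 = 2108367*(-1/3961637) - 154067*1/3297143 = -2108367/3961637 - 154067/3297143 = -7561945023160/13062083703091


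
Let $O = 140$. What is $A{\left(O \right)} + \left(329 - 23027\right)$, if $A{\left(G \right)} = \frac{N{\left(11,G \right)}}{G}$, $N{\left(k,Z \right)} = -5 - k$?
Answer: $- \frac{794434}{35} \approx -22698.0$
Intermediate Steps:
$A{\left(G \right)} = - \frac{16}{G}$ ($A{\left(G \right)} = \frac{-5 - 11}{G} = - \frac{16}{G}$)
$A{\left(O \right)} + \left(329 - 23027\right) = - \frac{16}{140} + \left(329 - 23027\right) = \left(-16\right) \frac{1}{140} + \left(329 - 23027\right) = - \frac{4}{35} - 22698 = - \frac{794434}{35}$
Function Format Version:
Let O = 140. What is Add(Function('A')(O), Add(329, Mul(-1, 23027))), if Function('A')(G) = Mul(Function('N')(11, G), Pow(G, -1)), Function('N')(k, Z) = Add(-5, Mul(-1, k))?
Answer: Rational(-794434, 35) ≈ -22698.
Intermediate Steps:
Function('A')(G) = Mul(-16, Pow(G, -1)) (Function('A')(G) = Mul(Add(-5, Mul(-1, 11)), Pow(G, -1)) = Mul(Add(-5, -11), Pow(G, -1)) = Mul(-16, Pow(G, -1)))
Add(Function('A')(O), Add(329, Mul(-1, 23027))) = Add(Mul(-16, Pow(140, -1)), Add(329, Mul(-1, 23027))) = Add(Mul(-16, Rational(1, 140)), Add(329, -23027)) = Add(Rational(-4, 35), -22698) = Rational(-794434, 35)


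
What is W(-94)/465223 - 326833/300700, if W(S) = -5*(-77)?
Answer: -445555599/410242100 ≈ -1.0861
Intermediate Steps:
W(S) = 385
W(-94)/465223 - 326833/300700 = 385/465223 - 326833/300700 = 385*(1/465223) - 326833*1/300700 = 35/42293 - 10543/9700 = -445555599/410242100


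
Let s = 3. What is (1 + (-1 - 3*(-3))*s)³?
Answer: 15625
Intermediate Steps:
(1 + (-1 - 3*(-3))*s)³ = (1 + (-1 - 3*(-3))*3)³ = (1 + (-1 + 9)*3)³ = (1 + 8*3)³ = (1 + 24)³ = 25³ = 15625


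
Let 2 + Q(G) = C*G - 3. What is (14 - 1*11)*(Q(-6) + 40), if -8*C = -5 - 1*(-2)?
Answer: 393/4 ≈ 98.250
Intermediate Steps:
C = 3/8 (C = -(-5 - 1*(-2))/8 = -(-5 + 2)/8 = -1/8*(-3) = 3/8 ≈ 0.37500)
Q(G) = -5 + 3*G/8 (Q(G) = -2 + (3*G/8 - 3) = -2 + (-3 + 3*G/8) = -5 + 3*G/8)
(14 - 1*11)*(Q(-6) + 40) = (14 - 1*11)*((-5 + (3/8)*(-6)) + 40) = (14 - 11)*((-5 - 9/4) + 40) = 3*(-29/4 + 40) = 3*(131/4) = 393/4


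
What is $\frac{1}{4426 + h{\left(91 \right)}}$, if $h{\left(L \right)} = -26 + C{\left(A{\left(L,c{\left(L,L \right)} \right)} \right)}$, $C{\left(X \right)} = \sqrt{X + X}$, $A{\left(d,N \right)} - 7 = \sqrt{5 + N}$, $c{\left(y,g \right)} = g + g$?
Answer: $\frac{1}{4400 + \sqrt{2} \sqrt{7 + \sqrt{187}}} \approx 0.00022694$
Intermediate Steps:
$c{\left(y,g \right)} = 2 g$
$A{\left(d,N \right)} = 7 + \sqrt{5 + N}$
$C{\left(X \right)} = \sqrt{2} \sqrt{X}$ ($C{\left(X \right)} = \sqrt{2 X} = \sqrt{2} \sqrt{X}$)
$h{\left(L \right)} = -26 + \sqrt{2} \sqrt{7 + \sqrt{5 + 2 L}}$
$\frac{1}{4426 + h{\left(91 \right)}} = \frac{1}{4426 - \left(26 - \sqrt{14 + 2 \sqrt{5 + 2 \cdot 91}}\right)} = \frac{1}{4426 - \left(26 - \sqrt{14 + 2 \sqrt{5 + 182}}\right)} = \frac{1}{4426 - \left(26 - \sqrt{14 + 2 \sqrt{187}}\right)} = \frac{1}{4400 + \sqrt{14 + 2 \sqrt{187}}}$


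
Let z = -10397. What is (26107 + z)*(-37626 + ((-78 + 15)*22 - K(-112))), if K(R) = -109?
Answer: -611166130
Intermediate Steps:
(26107 + z)*(-37626 + ((-78 + 15)*22 - K(-112))) = (26107 - 10397)*(-37626 + ((-78 + 15)*22 - 1*(-109))) = 15710*(-37626 + (-63*22 + 109)) = 15710*(-37626 + (-1386 + 109)) = 15710*(-37626 - 1277) = 15710*(-38903) = -611166130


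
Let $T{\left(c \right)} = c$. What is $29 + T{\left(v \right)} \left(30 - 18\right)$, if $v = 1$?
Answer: $41$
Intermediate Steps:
$29 + T{\left(v \right)} \left(30 - 18\right) = 29 + 1 \left(30 - 18\right) = 29 + 1 \cdot 12 = 29 + 12 = 41$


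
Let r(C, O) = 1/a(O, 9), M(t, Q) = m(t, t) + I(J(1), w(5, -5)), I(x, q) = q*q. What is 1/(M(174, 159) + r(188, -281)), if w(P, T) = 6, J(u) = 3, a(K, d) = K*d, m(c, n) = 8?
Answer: 2529/111275 ≈ 0.022727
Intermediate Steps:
I(x, q) = q²
M(t, Q) = 44 (M(t, Q) = 8 + 6² = 8 + 36 = 44)
r(C, O) = 1/(9*O) (r(C, O) = 1/(O*9) = 1/(9*O))
1/(M(174, 159) + r(188, -281)) = 1/(44 + (⅑)/(-281)) = 1/(44 + (⅑)*(-1/281)) = 1/(44 - 1/2529) = 1/(111275/2529) = 2529/111275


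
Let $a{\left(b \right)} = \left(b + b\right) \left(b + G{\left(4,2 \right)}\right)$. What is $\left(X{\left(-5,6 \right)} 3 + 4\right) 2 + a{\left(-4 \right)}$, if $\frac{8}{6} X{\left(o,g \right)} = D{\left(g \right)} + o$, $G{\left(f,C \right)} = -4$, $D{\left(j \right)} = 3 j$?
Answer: $\frac{261}{2} \approx 130.5$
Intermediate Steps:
$X{\left(o,g \right)} = \frac{3 o}{4} + \frac{9 g}{4}$ ($X{\left(o,g \right)} = \frac{3 \left(3 g + o\right)}{4} = \frac{3 \left(o + 3 g\right)}{4} = \frac{3 o}{4} + \frac{9 g}{4}$)
$a{\left(b \right)} = 2 b \left(-4 + b\right)$ ($a{\left(b \right)} = \left(b + b\right) \left(b - 4\right) = 2 b \left(-4 + b\right)$)
$\left(X{\left(-5,6 \right)} 3 + 4\right) 2 + a{\left(-4 \right)} = \left(\left(\frac{3}{4} \left(-5\right) + \frac{9}{4} \cdot 6\right) 3 + 4\right) 2 + 2 \left(-4\right) \left(-4 - 4\right) = \left(\left(- \frac{15}{4} + \frac{27}{2}\right) 3 + 4\right) 2 + 2 \left(-4\right) \left(-8\right) = \left(\frac{39}{4} \cdot 3 + 4\right) 2 + 64 = \left(\frac{117}{4} + 4\right) 2 + 64 = \frac{133}{4} \cdot 2 + 64 = \frac{133}{2} + 64 = \frac{261}{2}$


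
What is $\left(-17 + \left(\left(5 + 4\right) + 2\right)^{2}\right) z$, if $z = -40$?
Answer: $-4160$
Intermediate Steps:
$\left(-17 + \left(\left(5 + 4\right) + 2\right)^{2}\right) z = \left(-17 + \left(\left(5 + 4\right) + 2\right)^{2}\right) \left(-40\right) = \left(-17 + \left(9 + 2\right)^{2}\right) \left(-40\right) = \left(-17 + 11^{2}\right) \left(-40\right) = \left(-17 + 121\right) \left(-40\right) = 104 \left(-40\right) = -4160$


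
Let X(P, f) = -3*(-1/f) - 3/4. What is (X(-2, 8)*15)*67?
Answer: -3015/8 ≈ -376.88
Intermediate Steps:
X(P, f) = -¾ + 3/f (X(P, f) = -(-3)/f - 3*¼ = 3/f - ¾ = -¾ + 3/f)
(X(-2, 8)*15)*67 = ((-¾ + 3/8)*15)*67 = -3/8*15*67 = -45/8*67 = -3015/8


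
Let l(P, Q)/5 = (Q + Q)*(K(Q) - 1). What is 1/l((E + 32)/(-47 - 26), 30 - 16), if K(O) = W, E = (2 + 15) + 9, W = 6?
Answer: 1/700 ≈ 0.0014286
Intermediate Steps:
E = 26 (E = 17 + 9 = 26)
K(O) = 6
l(P, Q) = 50*Q (l(P, Q) = 5*((Q + Q)*(6 - 1)) = 5*((2*Q)*5) = 5*(10*Q) = 50*Q)
1/l((E + 32)/(-47 - 26), 30 - 16) = 1/(50*(30 - 16)) = 1/(50*14) = 1/700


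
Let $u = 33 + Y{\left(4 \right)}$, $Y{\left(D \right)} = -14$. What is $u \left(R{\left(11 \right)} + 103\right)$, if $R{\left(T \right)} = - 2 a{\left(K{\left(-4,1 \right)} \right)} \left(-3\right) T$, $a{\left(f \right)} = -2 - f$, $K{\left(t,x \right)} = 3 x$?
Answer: $-4313$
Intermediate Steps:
$u = 19$ ($u = 33 - 14 = 19$)
$R{\left(T \right)} = - 30 T$ ($R{\left(T \right)} = - 2 \left(-2 - 3 \cdot 1\right) \left(-3\right) T = - 2 \left(-2 - 3\right) \left(-3\right) T = \left(-2\right) \left(-5\right) \left(-3\right) T = 10 \left(-3\right) T = - 30 T$)
$u \left(R{\left(11 \right)} + 103\right) = 19 \left(\left(-30\right) 11 + 103\right) = 19 \left(-330 + 103\right) = 19 \left(-227\right) = -4313$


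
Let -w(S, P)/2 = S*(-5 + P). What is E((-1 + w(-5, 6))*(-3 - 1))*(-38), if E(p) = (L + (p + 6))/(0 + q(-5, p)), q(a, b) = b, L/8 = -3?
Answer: -57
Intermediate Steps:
L = -24 (L = 8*(-3) = -24)
w(S, P) = -2*S*(-5 + P)
E(p) = (-18 + p)/p (E(p) = (-24 + (p + 6))/(0 + p) = (-24 + (6 + p))/p = (-18 + p)/p)
E((-1 + w(-5, 6))*(-3 - 1))*(-38) = ((-18 + (-1 + 2*(-5)*(5 - 1*6))*(-3 - 1))/(((-1 + 2*(-5)*(5 - 1*6))*(-3 - 1))))*(-38) = ((-18 + (-1 + 2*(-5)*(5 - 6))*(-4))/(((-1 + 2*(-5)*(5 - 6))*(-4))))*(-38) = ((-18 + (-1 + 2*(-5)*(-1))*(-4))/(((-1 + 2*(-5)*(-1))*(-4))))*(-38) = ((-18 + (-1 + 10)*(-4))/(((-1 + 10)*(-4))))*(-38) = ((-18 + 9*(-4))/((9*(-4))))*(-38) = ((-18 - 36)/(-36))*(-38) = -1/36*(-54)*(-38) = (3/2)*(-38) = -57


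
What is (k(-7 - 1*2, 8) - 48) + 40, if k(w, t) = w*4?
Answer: -44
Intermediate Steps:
k(w, t) = 4*w
(k(-7 - 1*2, 8) - 48) + 40 = (4*(-7 - 1*2) - 48) + 40 = (4*(-7 - 2) - 48) + 40 = (4*(-9) - 48) + 40 = (-36 - 48) + 40 = -84 + 40 = -44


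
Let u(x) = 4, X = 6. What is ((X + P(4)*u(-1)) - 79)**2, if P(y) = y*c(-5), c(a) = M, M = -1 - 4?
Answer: 23409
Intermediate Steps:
M = -5
c(a) = -5
P(y) = -5*y (P(y) = y*(-5) = -5*y)
((X + P(4)*u(-1)) - 79)**2 = ((6 - 5*4*4) - 79)**2 = ((6 - 20*4) - 79)**2 = ((6 - 80) - 79)**2 = (-74 - 79)**2 = (-153)**2 = 23409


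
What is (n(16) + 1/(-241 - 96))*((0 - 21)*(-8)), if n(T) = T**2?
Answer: 14493528/337 ≈ 43008.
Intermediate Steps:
(n(16) + 1/(-241 - 96))*((0 - 21)*(-8)) = (16**2 + 1/(-241 - 96))*((0 - 21)*(-8)) = (256 + 1/(-337))*(-21*(-8)) = (256 - 1/337)*168 = (86271/337)*168 = 14493528/337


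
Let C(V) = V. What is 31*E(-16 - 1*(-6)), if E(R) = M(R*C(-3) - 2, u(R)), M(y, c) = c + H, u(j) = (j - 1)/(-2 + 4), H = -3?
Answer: -527/2 ≈ -263.50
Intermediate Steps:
u(j) = -½ + j/2 (u(j) = (-1 + j)/2 = (-1 + j)*(½) = -½ + j/2)
M(y, c) = -3 + c (M(y, c) = c - 3 = -3 + c)
E(R) = -7/2 + R/2 (E(R) = -3 + (-½ + R/2) = -7/2 + R/2)
31*E(-16 - 1*(-6)) = 31*(-7/2 + (-16 - 1*(-6))/2) = 31*(-7/2 + (-16 + 6)/2) = 31*(-7/2 + (½)*(-10)) = 31*(-7/2 - 5) = 31*(-17/2) = -527/2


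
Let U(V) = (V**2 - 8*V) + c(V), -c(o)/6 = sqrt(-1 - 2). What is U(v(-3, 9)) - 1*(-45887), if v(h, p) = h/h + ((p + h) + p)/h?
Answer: 45935 - 6*I*sqrt(3) ≈ 45935.0 - 10.392*I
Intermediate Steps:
v(h, p) = 1 + (h + 2*p)/h (v(h, p) = 1 + ((h + p) + p)/h = 1 + (h + 2*p)/h)
c(o) = -6*I*sqrt(3) (c(o) = -6*sqrt(-1 - 2) = -6*I*sqrt(3))
U(V) = V**2 - 8*V - 6*I*sqrt(3) (U(V) = (V**2 - 8*V) - 6*I*sqrt(3) = V**2 - 8*V - 6*I*sqrt(3))
U(v(-3, 9)) - 1*(-45887) = ((2 + 2*9/(-3))**2 - 8*(2 + 2*9/(-3)) - 6*I*sqrt(3)) - 1*(-45887) = ((2 + 2*9*(-1/3))**2 - 8*(2 + 2*9*(-1/3)) - 6*I*sqrt(3)) + 45887 = ((2 - 6)**2 - 8*(2 - 6) - 6*I*sqrt(3)) + 45887 = ((-4)**2 - 8*(-4) - 6*I*sqrt(3)) + 45887 = (16 + 32 - 6*I*sqrt(3)) + 45887 = (48 - 6*I*sqrt(3)) + 45887 = 45935 - 6*I*sqrt(3)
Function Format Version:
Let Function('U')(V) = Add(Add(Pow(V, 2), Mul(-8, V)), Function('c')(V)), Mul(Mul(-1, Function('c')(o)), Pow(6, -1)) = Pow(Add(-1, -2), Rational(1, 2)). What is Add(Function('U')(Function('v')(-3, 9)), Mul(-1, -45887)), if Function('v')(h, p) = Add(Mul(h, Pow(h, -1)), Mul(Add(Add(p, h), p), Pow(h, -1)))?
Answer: Add(45935, Mul(-6, I, Pow(3, Rational(1, 2)))) ≈ Add(45935., Mul(-10.392, I))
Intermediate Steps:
Function('v')(h, p) = Add(1, Mul(Pow(h, -1), Add(h, Mul(2, p)))) (Function('v')(h, p) = Add(1, Mul(Add(Add(h, p), p), Pow(h, -1))) = Add(1, Mul(Add(h, Mul(2, p)), Pow(h, -1))) = Add(1, Mul(Pow(h, -1), Add(h, Mul(2, p)))))
Function('c')(o) = Mul(-6, I, Pow(3, Rational(1, 2))) (Function('c')(o) = Mul(-6, Pow(Add(-1, -2), Rational(1, 2))) = Mul(-6, Pow(-3, Rational(1, 2))) = Mul(-6, Mul(I, Pow(3, Rational(1, 2)))) = Mul(-6, I, Pow(3, Rational(1, 2))))
Function('U')(V) = Add(Pow(V, 2), Mul(-8, V), Mul(-6, I, Pow(3, Rational(1, 2)))) (Function('U')(V) = Add(Add(Pow(V, 2), Mul(-8, V)), Mul(-6, I, Pow(3, Rational(1, 2)))) = Add(Pow(V, 2), Mul(-8, V), Mul(-6, I, Pow(3, Rational(1, 2)))))
Add(Function('U')(Function('v')(-3, 9)), Mul(-1, -45887)) = Add(Add(Pow(Add(2, Mul(2, 9, Pow(-3, -1))), 2), Mul(-8, Add(2, Mul(2, 9, Pow(-3, -1)))), Mul(-6, I, Pow(3, Rational(1, 2)))), Mul(-1, -45887)) = Add(Add(Pow(Add(2, Mul(2, 9, Rational(-1, 3))), 2), Mul(-8, Add(2, Mul(2, 9, Rational(-1, 3)))), Mul(-6, I, Pow(3, Rational(1, 2)))), 45887) = Add(Add(Pow(Add(2, -6), 2), Mul(-8, Add(2, -6)), Mul(-6, I, Pow(3, Rational(1, 2)))), 45887) = Add(Add(Pow(-4, 2), Mul(-8, -4), Mul(-6, I, Pow(3, Rational(1, 2)))), 45887) = Add(Add(16, 32, Mul(-6, I, Pow(3, Rational(1, 2)))), 45887) = Add(Add(48, Mul(-6, I, Pow(3, Rational(1, 2)))), 45887) = Add(45935, Mul(-6, I, Pow(3, Rational(1, 2))))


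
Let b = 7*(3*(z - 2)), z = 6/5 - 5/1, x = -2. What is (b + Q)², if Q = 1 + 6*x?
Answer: 440896/25 ≈ 17636.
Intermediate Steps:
z = -19/5 (z = 6*(⅕) - 5*1 = 6/5 - 5 = -19/5 ≈ -3.8000)
Q = -11 (Q = 1 + 6*(-2) = 1 - 12 = -11)
b = -609/5 (b = 7*(3*(-19/5 - 2)) = 7*(3*(-29/5)) = 7*(-87/5) = -609/5 ≈ -121.80)
(b + Q)² = (-609/5 - 11)² = (-664/5)² = 440896/25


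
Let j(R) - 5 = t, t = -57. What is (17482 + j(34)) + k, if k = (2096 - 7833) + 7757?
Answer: 19450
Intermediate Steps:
j(R) = -52 (j(R) = 5 - 57 = -52)
k = 2020 (k = -5737 + 7757 = 2020)
(17482 + j(34)) + k = (17482 - 52) + 2020 = 17430 + 2020 = 19450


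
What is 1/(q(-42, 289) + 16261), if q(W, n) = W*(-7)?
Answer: 1/16555 ≈ 6.0405e-5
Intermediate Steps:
q(W, n) = -7*W
1/(q(-42, 289) + 16261) = 1/(-7*(-42) + 16261) = 1/(294 + 16261) = 1/16555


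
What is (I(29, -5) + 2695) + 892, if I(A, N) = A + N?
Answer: 3611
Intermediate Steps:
(I(29, -5) + 2695) + 892 = ((29 - 5) + 2695) + 892 = (24 + 2695) + 892 = 2719 + 892 = 3611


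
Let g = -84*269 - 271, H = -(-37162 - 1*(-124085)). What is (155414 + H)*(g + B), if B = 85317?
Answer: 4277262950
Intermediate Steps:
H = -86923 (H = -(-37162 + 124085) = -1*86923 = -86923)
g = -22867 (g = -22596 - 271 = -22867)
(155414 + H)*(g + B) = (155414 - 86923)*(-22867 + 85317) = 68491*62450 = 4277262950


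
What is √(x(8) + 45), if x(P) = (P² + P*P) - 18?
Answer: √155 ≈ 12.450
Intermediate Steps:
x(P) = -18 + 2*P² (x(P) = (P² + P²) - 18 = 2*P² - 18 = -18 + 2*P²)
√(x(8) + 45) = √((-18 + 2*8²) + 45) = √((-18 + 2*64) + 45) = √((-18 + 128) + 45) = √(110 + 45) = √155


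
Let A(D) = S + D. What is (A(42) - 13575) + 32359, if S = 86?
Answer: 18912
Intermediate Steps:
A(D) = 86 + D
(A(42) - 13575) + 32359 = ((86 + 42) - 13575) + 32359 = (128 - 13575) + 32359 = -13447 + 32359 = 18912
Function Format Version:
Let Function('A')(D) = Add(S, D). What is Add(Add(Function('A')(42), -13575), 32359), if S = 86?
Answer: 18912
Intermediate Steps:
Function('A')(D) = Add(86, D)
Add(Add(Function('A')(42), -13575), 32359) = Add(Add(Add(86, 42), -13575), 32359) = Add(Add(128, -13575), 32359) = Add(-13447, 32359) = 18912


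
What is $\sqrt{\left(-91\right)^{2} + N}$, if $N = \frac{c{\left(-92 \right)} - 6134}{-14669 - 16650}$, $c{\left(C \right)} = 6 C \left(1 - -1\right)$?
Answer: $\frac{\sqrt{8122891987763}}{31319} \approx 91.001$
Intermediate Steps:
$c{\left(C \right)} = 12 C$ ($c{\left(C \right)} = 6 C \left(1 + 1\right) = 6 C 2 = 12 C$)
$N = \frac{7238}{31319}$ ($N = \frac{12 \left(-92\right) - 6134}{-14669 - 16650} = \frac{-1104 - 6134}{-31319} = \left(-7238\right) \left(- \frac{1}{31319}\right) = \frac{7238}{31319} \approx 0.23111$)
$\sqrt{\left(-91\right)^{2} + N} = \sqrt{\left(-91\right)^{2} + \frac{7238}{31319}} = \sqrt{8281 + \frac{7238}{31319}} = \sqrt{\frac{259359877}{31319}} = \frac{\sqrt{8122891987763}}{31319}$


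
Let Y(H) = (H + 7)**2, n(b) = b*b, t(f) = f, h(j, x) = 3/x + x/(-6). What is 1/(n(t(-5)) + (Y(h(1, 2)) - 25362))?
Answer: -36/909731 ≈ -3.9572e-5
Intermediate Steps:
h(j, x) = 3/x - x/6 (h(j, x) = 3/x + x*(-1/6) = 3/x - x/6)
n(b) = b**2
Y(H) = (7 + H)**2
1/(n(t(-5)) + (Y(h(1, 2)) - 25362)) = 1/((-5)**2 + ((7 + (3/2 - 1/6*2))**2 - 25362)) = 1/(25 + ((7 + (3*(1/2) - 1/3))**2 - 25362)) = 1/(25 + ((7 + (3/2 - 1/3))**2 - 25362)) = 1/(25 + ((7 + 7/6)**2 - 25362)) = 1/(25 + ((49/6)**2 - 25362)) = 1/(25 + (2401/36 - 25362)) = 1/(25 - 910631/36) = 1/(-909731/36) = -36/909731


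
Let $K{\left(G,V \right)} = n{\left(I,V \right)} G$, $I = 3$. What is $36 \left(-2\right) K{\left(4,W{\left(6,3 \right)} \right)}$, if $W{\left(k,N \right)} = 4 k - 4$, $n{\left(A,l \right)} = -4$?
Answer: $1152$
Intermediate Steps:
$W{\left(k,N \right)} = -4 + 4 k$
$K{\left(G,V \right)} = - 4 G$
$36 \left(-2\right) K{\left(4,W{\left(6,3 \right)} \right)} = 36 \left(-2\right) \left(\left(-4\right) 4\right) = \left(-72\right) \left(-16\right) = 1152$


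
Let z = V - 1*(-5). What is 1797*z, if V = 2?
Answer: 12579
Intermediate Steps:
z = 7 (z = 2 - 1*(-5) = 2 + 5 = 7)
1797*z = 1797*7 = 12579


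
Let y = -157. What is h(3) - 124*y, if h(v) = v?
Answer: 19471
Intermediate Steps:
h(3) - 124*y = 3 - 124*(-157) = 3 + 19468 = 19471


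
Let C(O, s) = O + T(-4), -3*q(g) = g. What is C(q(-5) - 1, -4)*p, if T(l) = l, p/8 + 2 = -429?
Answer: 34480/3 ≈ 11493.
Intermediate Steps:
p = -3448 (p = -16 + 8*(-429) = -16 - 3432 = -3448)
q(g) = -g/3
C(O, s) = -4 + O (C(O, s) = O - 4 = -4 + O)
C(q(-5) - 1, -4)*p = (-4 + (-⅓*(-5) - 1))*(-3448) = (-4 + (5/3 - 1))*(-3448) = (-4 + ⅔)*(-3448) = -10/3*(-3448) = 34480/3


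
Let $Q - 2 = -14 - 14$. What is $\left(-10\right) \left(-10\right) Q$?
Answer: $-2600$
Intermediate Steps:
$Q = -26$ ($Q = 2 - 28 = -26$)
$\left(-10\right) \left(-10\right) Q = \left(-10\right) \left(-10\right) \left(-26\right) = 100 \left(-26\right) = -2600$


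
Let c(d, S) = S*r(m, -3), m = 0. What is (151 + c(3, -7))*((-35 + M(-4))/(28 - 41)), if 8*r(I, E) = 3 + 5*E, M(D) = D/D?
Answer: 5491/13 ≈ 422.38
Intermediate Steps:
M(D) = 1
r(I, E) = 3/8 + 5*E/8 (r(I, E) = (3 + 5*E)/8 = 3/8 + 5*E/8)
c(d, S) = -3*S/2 (c(d, S) = S*(3/8 + (5/8)*(-3)) = S*(3/8 - 15/8) = S*(-3/2) = -3*S/2)
(151 + c(3, -7))*((-35 + M(-4))/(28 - 41)) = (151 - 3/2*(-7))*((-35 + 1)/(28 - 41)) = (151 + 21/2)*(-34/(-13)) = 323*(-34*(-1/13))/2 = (323/2)*(34/13) = 5491/13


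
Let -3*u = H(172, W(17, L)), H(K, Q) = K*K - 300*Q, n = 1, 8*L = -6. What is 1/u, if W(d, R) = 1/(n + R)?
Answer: -3/28384 ≈ -0.00010569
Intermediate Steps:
L = -3/4 (L = (1/8)*(-6) = -3/4 ≈ -0.75000)
W(d, R) = 1/(1 + R)
H(K, Q) = K**2 - 300*Q
u = -28384/3 (u = -(172**2 - 300/(1 - 3/4))/3 = -(29584 - 300/1/4)/3 = -(29584 - 300*4)/3 = -(29584 - 1200)/3 = -1/3*28384 = -28384/3 ≈ -9461.3)
1/u = 1/(-28384/3) = -3/28384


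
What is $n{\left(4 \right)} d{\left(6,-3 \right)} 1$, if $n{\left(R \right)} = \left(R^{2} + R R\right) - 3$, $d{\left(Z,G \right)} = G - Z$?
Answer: $-261$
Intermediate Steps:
$n{\left(R \right)} = -3 + 2 R^{2}$ ($n{\left(R \right)} = \left(R^{2} + R^{2}\right) - 3 = 2 R^{2} - 3 = -3 + 2 R^{2}$)
$n{\left(4 \right)} d{\left(6,-3 \right)} 1 = \left(-3 + 2 \cdot 4^{2}\right) \left(-3 - 6\right) 1 = \left(-3 + 2 \cdot 16\right) \left(-3 - 6\right) 1 = \left(-3 + 32\right) \left(-9\right) 1 = 29 \left(-9\right) 1 = \left(-261\right) 1 = -261$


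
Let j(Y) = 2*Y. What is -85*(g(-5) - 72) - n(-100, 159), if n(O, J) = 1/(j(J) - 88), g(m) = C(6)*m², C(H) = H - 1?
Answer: -1036151/230 ≈ -4505.0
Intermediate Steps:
C(H) = -1 + H
g(m) = 5*m² (g(m) = (-1 + 6)*m² = 5*m²)
n(O, J) = 1/(-88 + 2*J) (n(O, J) = 1/(2*J - 88) = 1/(-88 + 2*J))
-85*(g(-5) - 72) - n(-100, 159) = -85*(5*(-5)² - 72) - 1/(2*(-44 + 159)) = -85*(5*25 - 72) - 1/(2*115) = -85*(125 - 72) - 1/(2*115) = -85*53 - 1*1/230 = -4505 - 1/230 = -1036151/230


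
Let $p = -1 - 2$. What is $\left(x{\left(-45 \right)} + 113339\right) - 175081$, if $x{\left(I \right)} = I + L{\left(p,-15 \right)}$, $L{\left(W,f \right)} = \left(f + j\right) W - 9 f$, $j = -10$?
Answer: $-61577$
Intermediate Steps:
$p = -3$
$L{\left(W,f \right)} = - 9 f + W \left(-10 + f\right)$ ($L{\left(W,f \right)} = \left(f - 10\right) W - 9 f = \left(-10 + f\right) W - 9 f = W \left(-10 + f\right) - 9 f = - 9 f + W \left(-10 + f\right)$)
$x{\left(I \right)} = 210 + I$ ($x{\left(I \right)} = I - -210 = I + \left(30 + 135 + 45\right) = I + 210 = 210 + I$)
$\left(x{\left(-45 \right)} + 113339\right) - 175081 = \left(\left(210 - 45\right) + 113339\right) - 175081 = \left(165 + 113339\right) - 175081 = 113504 - 175081 = -61577$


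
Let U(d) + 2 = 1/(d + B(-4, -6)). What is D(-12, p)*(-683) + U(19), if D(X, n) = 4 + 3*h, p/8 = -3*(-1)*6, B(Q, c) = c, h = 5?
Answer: -168726/13 ≈ -12979.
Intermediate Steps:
p = 144 (p = 8*(-3*(-1)*6) = 8*(3*6) = 8*18 = 144)
D(X, n) = 19 (D(X, n) = 4 + 3*5 = 4 + 15 = 19)
U(d) = -2 + 1/(-6 + d) (U(d) = -2 + 1/(d - 6) = -2 + 1/(-6 + d))
D(-12, p)*(-683) + U(19) = 19*(-683) + (13 - 2*19)/(-6 + 19) = -12977 + (13 - 38)/13 = -12977 + (1/13)*(-25) = -12977 - 25/13 = -168726/13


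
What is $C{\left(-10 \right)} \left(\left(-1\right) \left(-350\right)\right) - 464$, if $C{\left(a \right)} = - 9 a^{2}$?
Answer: $-315464$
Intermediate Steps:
$C{\left(-10 \right)} \left(\left(-1\right) \left(-350\right)\right) - 464 = - 9 \left(-10\right)^{2} \left(\left(-1\right) \left(-350\right)\right) - 464 = \left(-9\right) 100 \cdot 350 - 464 = \left(-900\right) 350 - 464 = -315000 - 464 = -315464$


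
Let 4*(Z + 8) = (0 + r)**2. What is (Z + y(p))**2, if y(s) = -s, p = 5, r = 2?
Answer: 144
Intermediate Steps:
Z = -7 (Z = -8 + (0 + 2)**2/4 = -8 + (1/4)*2**2 = -8 + (1/4)*4 = -8 + 1 = -7)
(Z + y(p))**2 = (-7 - 1*5)**2 = (-7 - 5)**2 = (-12)**2 = 144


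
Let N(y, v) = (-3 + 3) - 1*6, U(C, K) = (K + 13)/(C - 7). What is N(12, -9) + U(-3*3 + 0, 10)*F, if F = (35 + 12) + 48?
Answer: -2281/16 ≈ -142.56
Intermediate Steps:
U(C, K) = (13 + K)/(-7 + C)
N(y, v) = -6 (N(y, v) = 0 - 6 = -6)
F = 95 (F = 47 + 48 = 95)
N(12, -9) + U(-3*3 + 0, 10)*F = -6 + ((13 + 10)/(-7 + (-3*3 + 0)))*95 = -6 + (23/(-7 + (-9 + 0)))*95 = -6 + (23/(-7 - 9))*95 = -6 + (23/(-16))*95 = -6 - 1/16*23*95 = -6 - 23/16*95 = -6 - 2185/16 = -2281/16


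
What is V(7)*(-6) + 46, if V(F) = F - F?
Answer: 46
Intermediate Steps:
V(F) = 0
V(7)*(-6) + 46 = 0*(-6) + 46 = 0 + 46 = 46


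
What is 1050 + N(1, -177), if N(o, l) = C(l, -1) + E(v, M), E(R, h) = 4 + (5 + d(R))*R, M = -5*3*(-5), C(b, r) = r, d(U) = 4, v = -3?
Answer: 1026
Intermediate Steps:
M = 75 (M = -15*(-5) = 75)
E(R, h) = 4 + 9*R (E(R, h) = 4 + (5 + 4)*R = 4 + 9*R)
N(o, l) = -24 (N(o, l) = -1 + (4 + 9*(-3)) = -1 + (4 - 27) = -1 - 23 = -24)
1050 + N(1, -177) = 1050 - 24 = 1026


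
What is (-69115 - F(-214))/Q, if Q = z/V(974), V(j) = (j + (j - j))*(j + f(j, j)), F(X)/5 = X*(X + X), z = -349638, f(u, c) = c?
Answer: 500023402700/174819 ≈ 2.8602e+6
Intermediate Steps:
F(X) = 10*X² (F(X) = 5*(X*(X + X)) = 5*(X*(2*X)) = 5*(2*X²) = 10*X²)
V(j) = 2*j² (V(j) = (j + (j - j))*(j + j) = (j + 0)*(2*j) = j*(2*j) = 2*j²)
Q = -174819/948676 (Q = -349638/(2*974²) = -349638/(2*948676) = -349638/1897352 = -349638*1/1897352 = -174819/948676 ≈ -0.18428)
(-69115 - F(-214))/Q = (-69115 - 10*(-214)²)/(-174819/948676) = (-69115 - 10*45796)*(-948676/174819) = (-69115 - 1*457960)*(-948676/174819) = (-69115 - 457960)*(-948676/174819) = -527075*(-948676/174819) = 500023402700/174819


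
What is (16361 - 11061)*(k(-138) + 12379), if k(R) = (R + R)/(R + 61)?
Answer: 5053332700/77 ≈ 6.5628e+7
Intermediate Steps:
k(R) = 2*R/(61 + R) (k(R) = (2*R)/(61 + R) = 2*R/(61 + R))
(16361 - 11061)*(k(-138) + 12379) = (16361 - 11061)*(2*(-138)/(61 - 138) + 12379) = 5300*(2*(-138)/(-77) + 12379) = 5300*(2*(-138)*(-1/77) + 12379) = 5300*(276/77 + 12379) = 5300*(953459/77) = 5053332700/77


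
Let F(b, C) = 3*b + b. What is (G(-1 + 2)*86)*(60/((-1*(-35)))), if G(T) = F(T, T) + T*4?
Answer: 8256/7 ≈ 1179.4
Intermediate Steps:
F(b, C) = 4*b
G(T) = 8*T (G(T) = 4*T + T*4 = 4*T + 4*T = 8*T)
(G(-1 + 2)*86)*(60/((-1*(-35)))) = ((8*(-1 + 2))*86)*(60/((-1*(-35)))) = ((8*1)*86)*(60/35) = (8*86)*(60*(1/35)) = 688*(12/7) = 8256/7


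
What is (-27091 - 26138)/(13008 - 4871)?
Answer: -53229/8137 ≈ -6.5416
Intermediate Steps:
(-27091 - 26138)/(13008 - 4871) = -53229/8137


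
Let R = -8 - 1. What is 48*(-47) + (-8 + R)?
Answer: -2273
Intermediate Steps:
R = -9
48*(-47) + (-8 + R) = 48*(-47) + (-8 - 9) = -2256 - 17 = -2273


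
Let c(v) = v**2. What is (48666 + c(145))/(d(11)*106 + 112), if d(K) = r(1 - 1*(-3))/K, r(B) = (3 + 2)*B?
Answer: 766601/3352 ≈ 228.70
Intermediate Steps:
r(B) = 5*B
d(K) = 20/K (d(K) = (5*(1 - 1*(-3)))/K = (5*(1 + 3))/K = (5*4)/K = 20/K)
(48666 + c(145))/(d(11)*106 + 112) = (48666 + 145**2)/((20/11)*106 + 112) = (48666 + 21025)/((20*(1/11))*106 + 112) = 69691/((20/11)*106 + 112) = 69691/(2120/11 + 112) = 69691/(3352/11) = 69691*(11/3352) = 766601/3352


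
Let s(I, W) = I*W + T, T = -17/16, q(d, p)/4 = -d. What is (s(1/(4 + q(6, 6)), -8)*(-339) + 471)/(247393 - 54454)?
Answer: 18549/5145040 ≈ 0.0036052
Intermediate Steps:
q(d, p) = -4*d (q(d, p) = 4*(-d) = -4*d)
T = -17/16 (T = -17*1/16 = -17/16 ≈ -1.0625)
s(I, W) = -17/16 + I*W (s(I, W) = I*W - 17/16 = -17/16 + I*W)
(s(1/(4 + q(6, 6)), -8)*(-339) + 471)/(247393 - 54454) = ((-17/16 - 8/(4 - 4*6))*(-339) + 471)/(247393 - 54454) = ((-17/16 - 8/(4 - 24))*(-339) + 471)/192939 = ((-17/16 - 8/(-20))*(-339) + 471)*(1/192939) = ((-17/16 - 1/20*(-8))*(-339) + 471)*(1/192939) = ((-17/16 + ⅖)*(-339) + 471)*(1/192939) = (-53/80*(-339) + 471)*(1/192939) = (17967/80 + 471)*(1/192939) = (55647/80)*(1/192939) = 18549/5145040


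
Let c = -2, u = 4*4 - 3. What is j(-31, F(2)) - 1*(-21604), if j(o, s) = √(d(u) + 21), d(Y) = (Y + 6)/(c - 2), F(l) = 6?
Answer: 21604 + √65/2 ≈ 21608.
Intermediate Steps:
u = 13 (u = 16 - 3 = 13)
d(Y) = -3/2 - Y/4 (d(Y) = (Y + 6)/(-2 - 2) = (6 + Y)/(-4) = (6 + Y)*(-¼) = -3/2 - Y/4)
j(o, s) = √65/2 (j(o, s) = √((-3/2 - ¼*13) + 21) = √((-3/2 - 13/4) + 21) = √(-19/4 + 21) = √(65/4) = √65/2)
j(-31, F(2)) - 1*(-21604) = √65/2 - 1*(-21604) = √65/2 + 21604 = 21604 + √65/2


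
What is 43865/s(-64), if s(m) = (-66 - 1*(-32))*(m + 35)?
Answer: 43865/986 ≈ 44.488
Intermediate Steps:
s(m) = -1190 - 34*m (s(m) = (-66 + 32)*(35 + m) = -34*(35 + m) = -1190 - 34*m)
43865/s(-64) = 43865/(-1190 - 34*(-64)) = 43865/(-1190 + 2176) = 43865/986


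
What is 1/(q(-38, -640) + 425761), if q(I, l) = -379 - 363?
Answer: 1/425019 ≈ 2.3528e-6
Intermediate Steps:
q(I, l) = -742
1/(q(-38, -640) + 425761) = 1/(-742 + 425761) = 1/425019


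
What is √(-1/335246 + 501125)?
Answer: √56321378873245254/335246 ≈ 707.90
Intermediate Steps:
√(-1/335246 + 501125) = √(168000151749/335246) = √56321378873245254/335246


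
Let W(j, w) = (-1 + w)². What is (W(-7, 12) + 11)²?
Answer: 17424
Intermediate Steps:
(W(-7, 12) + 11)² = ((-1 + 12)² + 11)² = (11² + 11)² = (121 + 11)² = 132² = 17424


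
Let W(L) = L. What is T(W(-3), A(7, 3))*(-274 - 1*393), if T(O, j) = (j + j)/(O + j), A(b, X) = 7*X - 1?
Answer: -26680/17 ≈ -1569.4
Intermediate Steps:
A(b, X) = -1 + 7*X
T(O, j) = 2*j/(O + j) (T(O, j) = (2*j)/(O + j) = 2*j/(O + j))
T(W(-3), A(7, 3))*(-274 - 1*393) = (2*(-1 + 7*3)/(-3 + (-1 + 7*3)))*(-274 - 1*393) = (2*(-1 + 21)/(-3 + (-1 + 21)))*(-274 - 393) = (2*20/(-3 + 20))*(-667) = (2*20/17)*(-667) = (2*20*(1/17))*(-667) = (40/17)*(-667) = -26680/17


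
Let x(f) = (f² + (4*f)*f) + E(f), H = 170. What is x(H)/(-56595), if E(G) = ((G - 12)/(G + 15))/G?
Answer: -2272262579/889956375 ≈ -2.5532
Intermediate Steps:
E(G) = (-12 + G)/(G*(15 + G)) (E(G) = ((-12 + G)/(15 + G))/G = (-12 + G)/(G*(15 + G)))
x(f) = 5*f² + (-12 + f)/(f*(15 + f)) (x(f) = (f² + (4*f)*f) + (-12 + f)/(f*(15 + f)) = (f² + 4*f²) + (-12 + f)/(f*(15 + f)) = 5*f² + (-12 + f)/(f*(15 + f)))
x(H)/(-56595) = ((-12 + 170 + 5*170³*(15 + 170))/(170*(15 + 170)))/(-56595) = ((1/170)*(-12 + 170 + 5*4913000*185)/185)*(-1/56595) = ((1/170)*(1/185)*(-12 + 170 + 4544525000))*(-1/56595) = ((1/170)*(1/185)*4544525158)*(-1/56595) = (2272262579/15725)*(-1/56595) = -2272262579/889956375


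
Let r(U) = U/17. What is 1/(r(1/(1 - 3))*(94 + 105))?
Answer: -34/199 ≈ -0.17085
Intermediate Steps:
r(U) = U/17 (r(U) = U*(1/17) = U/17)
1/(r(1/(1 - 3))*(94 + 105)) = 1/((1/(17*(1 - 3)))*(94 + 105)) = 1/(((1/17)/(-2))*199) = 1/(((1/17)*(-1/2))*199) = 1/(-1/34*199) = 1/(-199/34) = -34/199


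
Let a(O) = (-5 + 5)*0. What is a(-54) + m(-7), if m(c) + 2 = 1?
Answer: -1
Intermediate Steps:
a(O) = 0 (a(O) = 0*0 = 0)
m(c) = -1 (m(c) = -2 + 1 = -1)
a(-54) + m(-7) = 0 - 1 = -1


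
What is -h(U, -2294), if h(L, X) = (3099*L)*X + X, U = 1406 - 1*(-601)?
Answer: 14267978036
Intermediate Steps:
U = 2007 (U = 1406 + 601 = 2007)
h(L, X) = X + 3099*L*X (h(L, X) = 3099*L*X + X = X + 3099*L*X)
-h(U, -2294) = -(-2294)*(1 + 3099*2007) = -(-2294)*(1 + 6219693) = -(-2294)*6219694 = -1*(-14267978036) = 14267978036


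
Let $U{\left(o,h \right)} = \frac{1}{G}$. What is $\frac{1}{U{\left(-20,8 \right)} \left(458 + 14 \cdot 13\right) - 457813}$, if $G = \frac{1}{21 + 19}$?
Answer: $- \frac{1}{432213} \approx -2.3137 \cdot 10^{-6}$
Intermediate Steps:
$G = \frac{1}{40} \approx 0.025$
$U{\left(o,h \right)} = 40$ ($U{\left(o,h \right)} = \frac{1}{\frac{1}{40}} = 40$)
$\frac{1}{U{\left(-20,8 \right)} \left(458 + 14 \cdot 13\right) - 457813} = \frac{1}{40 \left(458 + 14 \cdot 13\right) - 457813} = \frac{1}{40 \left(458 + 182\right) - 457813} = \frac{1}{40 \cdot 640 - 457813} = \frac{1}{25600 - 457813} = \frac{1}{-432213} = - \frac{1}{432213}$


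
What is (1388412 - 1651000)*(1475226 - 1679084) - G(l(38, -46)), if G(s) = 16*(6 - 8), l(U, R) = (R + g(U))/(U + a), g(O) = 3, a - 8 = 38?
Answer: 53530664536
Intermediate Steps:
a = 46 (a = 8 + 38 = 46)
l(U, R) = (3 + R)/(46 + U) (l(U, R) = (R + 3)/(U + 46) = (3 + R)/(46 + U))
G(s) = -32 (G(s) = 16*(-2) = -32)
(1388412 - 1651000)*(1475226 - 1679084) - G(l(38, -46)) = (1388412 - 1651000)*(1475226 - 1679084) - 1*(-32) = -262588*(-203858) + 32 = 53530664504 + 32 = 53530664536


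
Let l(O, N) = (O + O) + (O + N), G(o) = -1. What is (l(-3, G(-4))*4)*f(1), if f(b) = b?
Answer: -40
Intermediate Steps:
l(O, N) = N + 3*O (l(O, N) = 2*O + (N + O) = N + 3*O)
(l(-3, G(-4))*4)*f(1) = ((-1 + 3*(-3))*4)*1 = ((-1 - 9)*4)*1 = -10*4*1 = -40*1 = -40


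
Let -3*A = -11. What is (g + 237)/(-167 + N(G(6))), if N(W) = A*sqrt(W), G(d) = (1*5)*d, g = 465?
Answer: -351702/82457 - 7722*sqrt(30)/82457 ≈ -4.7782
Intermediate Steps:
A = 11/3 (A = -1/3*(-11) = 11/3 ≈ 3.6667)
G(d) = 5*d
N(W) = 11*sqrt(W)/3
(g + 237)/(-167 + N(G(6))) = (465 + 237)/(-167 + 11*sqrt(5*6)/3) = 702/(-167 + 11*sqrt(30)/3)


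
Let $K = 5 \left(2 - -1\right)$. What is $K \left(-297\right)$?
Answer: $-4455$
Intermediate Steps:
$K = 15$ ($K = 5 \left(2 + 1\right) = 5 \cdot 3 = 15$)
$K \left(-297\right) = 15 \left(-297\right) = -4455$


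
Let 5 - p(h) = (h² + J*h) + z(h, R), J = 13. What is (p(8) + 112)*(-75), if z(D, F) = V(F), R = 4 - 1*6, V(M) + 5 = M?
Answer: 3300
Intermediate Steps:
V(M) = -5 + M
R = -2 (R = 4 - 6 = -2)
z(D, F) = -5 + F
p(h) = 12 - h² - 13*h (p(h) = 5 - ((h² + 13*h) + (-5 - 2)) = 5 - ((h² + 13*h) - 7) = 5 - (-7 + h² + 13*h) = 5 + (7 - h² - 13*h) = 12 - h² - 13*h)
(p(8) + 112)*(-75) = ((12 - 1*8² - 13*8) + 112)*(-75) = ((12 - 1*64 - 104) + 112)*(-75) = ((12 - 64 - 104) + 112)*(-75) = (-156 + 112)*(-75) = -44*(-75) = 3300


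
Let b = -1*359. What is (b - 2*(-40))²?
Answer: 77841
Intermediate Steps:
b = -359
(b - 2*(-40))² = (-359 - 2*(-40))² = (-359 + 80)² = (-279)² = 77841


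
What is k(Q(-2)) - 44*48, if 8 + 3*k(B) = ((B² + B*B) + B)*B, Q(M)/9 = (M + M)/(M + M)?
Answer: -4805/3 ≈ -1601.7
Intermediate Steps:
Q(M) = 9 (Q(M) = 9*((M + M)/(M + M)) = 9*((2*M)/((2*M))) = 9*((2*M)*(1/(2*M))) = 9*1 = 9)
k(B) = -8/3 + B*(B + 2*B²)/3 (k(B) = -8/3 + (((B² + B*B) + B)*B)/3 = -8/3 + (((B² + B²) + B)*B)/3 = -8/3 + ((2*B² + B)*B)/3 = -8/3 + ((B + 2*B²)*B)/3 = -8/3 + (B*(B + 2*B²))/3 = -8/3 + B*(B + 2*B²)/3)
k(Q(-2)) - 44*48 = (-8/3 + (⅓)*9² + (⅔)*9³) - 44*48 = (-8/3 + (⅓)*81 + (⅔)*729) - 2112 = (-8/3 + 27 + 486) - 2112 = 1531/3 - 2112 = -4805/3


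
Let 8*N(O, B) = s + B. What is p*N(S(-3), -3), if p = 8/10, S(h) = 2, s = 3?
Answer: 0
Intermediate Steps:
N(O, B) = 3/8 + B/8 (N(O, B) = (3 + B)/8 = 3/8 + B/8)
p = ⅘ (p = 8*(⅒) = ⅘ ≈ 0.80000)
p*N(S(-3), -3) = 4*(3/8 + (⅛)*(-3))/5 = 4*(3/8 - 3/8)/5 = (⅘)*0 = 0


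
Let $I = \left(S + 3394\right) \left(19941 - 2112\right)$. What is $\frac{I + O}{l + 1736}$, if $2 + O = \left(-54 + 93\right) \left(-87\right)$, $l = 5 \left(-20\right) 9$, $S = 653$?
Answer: $\frac{18037642}{209} \approx 86305.0$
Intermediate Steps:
$I = 72153963$ ($I = \left(653 + 3394\right) \left(19941 - 2112\right) = 4047 \cdot 17829 = 72153963$)
$l = -900$ ($l = \left(-100\right) 9 = -900$)
$O = -3395$ ($O = -2 + \left(-54 + 93\right) \left(-87\right) = -2 + 39 \left(-87\right) = -2 - 3393 = -3395$)
$\frac{I + O}{l + 1736} = \frac{72153963 - 3395}{-900 + 1736} = \frac{72150568}{836} = 72150568 \cdot \frac{1}{836} = \frac{18037642}{209}$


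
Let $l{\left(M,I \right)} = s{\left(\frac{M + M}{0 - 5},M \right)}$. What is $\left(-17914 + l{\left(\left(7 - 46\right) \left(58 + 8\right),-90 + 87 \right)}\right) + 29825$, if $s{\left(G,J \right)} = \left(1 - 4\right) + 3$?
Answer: $11911$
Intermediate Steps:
$s{\left(G,J \right)} = 0$ ($s{\left(G,J \right)} = -3 + 3 = 0$)
$l{\left(M,I \right)} = 0$
$\left(-17914 + l{\left(\left(7 - 46\right) \left(58 + 8\right),-90 + 87 \right)}\right) + 29825 = \left(-17914 + 0\right) + 29825 = -17914 + 29825 = 11911$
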